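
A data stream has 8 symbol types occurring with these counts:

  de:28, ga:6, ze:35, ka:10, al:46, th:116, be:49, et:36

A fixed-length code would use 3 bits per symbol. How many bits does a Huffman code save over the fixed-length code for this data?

105

Fixed-length: 3 bits × 326 symbols = 978 bits.
Huffman merges:
merge ga(6) and ka(10): 16
merge 16 and de(28): 44
merge ze(35) and et(36): 71
merge 44 and al(46): 90
merge be(49) and 71: 120
merge 90 and th(116): 206
merge 120 and 206: 326
Huffman total = 16 + 44 + 71 + 90 + 120 + 206 + 326 = 873 bits.
Saving = 978 − 873 = 105 bits.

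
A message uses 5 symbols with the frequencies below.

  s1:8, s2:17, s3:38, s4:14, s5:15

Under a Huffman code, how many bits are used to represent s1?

Repeatedly merge the two smallest:
s1(8) + s4(14) → 22
s5(15) + s2(17) → 32
22 + 32 → 54
s3(38) + 54 → 92
The subtree containing s1 is merged 3 times, so code length = 3.

3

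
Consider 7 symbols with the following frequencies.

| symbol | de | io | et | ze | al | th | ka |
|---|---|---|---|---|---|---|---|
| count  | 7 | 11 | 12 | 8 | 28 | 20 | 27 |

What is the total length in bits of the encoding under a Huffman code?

Greedily combine the two least-frequent nodes:
merge de(7) and ze(8): 15
merge io(11) and et(12): 23
merge 15 and th(20): 35
merge 23 and ka(27): 50
merge al(28) and 35: 63
merge 50 and 63: 113
The encoded length is the sum of every internal node's weight: 15 + 23 + 35 + 50 + 63 + 113 = 299 bits.

299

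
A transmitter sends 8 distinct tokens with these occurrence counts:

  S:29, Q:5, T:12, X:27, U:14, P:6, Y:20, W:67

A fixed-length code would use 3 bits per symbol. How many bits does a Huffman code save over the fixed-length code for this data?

66

Fixed-length: 3 bits × 180 symbols = 540 bits.
Huffman merges:
combine Q(5), P(6) → 11
combine 11, T(12) → 23
combine U(14), Y(20) → 34
combine 23, X(27) → 50
combine S(29), 34 → 63
combine 50, 63 → 113
combine W(67), 113 → 180
Huffman total = 11 + 23 + 34 + 50 + 63 + 113 + 180 = 474 bits.
Saving = 540 − 474 = 66 bits.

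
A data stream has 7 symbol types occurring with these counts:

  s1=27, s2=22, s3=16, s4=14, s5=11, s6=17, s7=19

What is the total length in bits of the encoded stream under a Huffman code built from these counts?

Merge the two smallest weights repeatedly:
merge s5(11) and s4(14): 25
merge s3(16) and s6(17): 33
merge s7(19) and s2(22): 41
merge 25 and s1(27): 52
merge 33 and 41: 74
merge 52 and 74: 126
Total encoded bits = sum of merged weights = 25 + 33 + 41 + 52 + 74 + 126 = 351.

351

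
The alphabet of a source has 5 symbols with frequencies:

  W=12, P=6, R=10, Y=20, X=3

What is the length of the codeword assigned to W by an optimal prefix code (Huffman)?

Huffman merges, smallest pair first:
X(3) + P(6) → 9
9 + R(10) → 19
W(12) + 19 → 31
Y(20) + 31 → 51
W's leaf is at depth 2, giving a 2-bit codeword.

2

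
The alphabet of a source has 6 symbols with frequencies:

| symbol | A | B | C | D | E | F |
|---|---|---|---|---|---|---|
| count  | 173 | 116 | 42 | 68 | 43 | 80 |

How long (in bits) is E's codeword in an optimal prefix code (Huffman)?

3

Repeatedly merge the two smallest:
combine C(42), E(43) → 85
combine D(68), F(80) → 148
combine 85, B(116) → 201
combine 148, A(173) → 321
combine 201, 321 → 522
The subtree containing E is merged 3 times, so code length = 3.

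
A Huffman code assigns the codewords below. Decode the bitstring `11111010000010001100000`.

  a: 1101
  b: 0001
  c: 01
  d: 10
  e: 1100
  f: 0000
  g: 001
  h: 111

Read left to right; each codeword is recognised as soon as it completes (prefix code):
  111→h | 1101→a | 0000→f | 01→c | 0001→b | 10→d | 0000→f
Decoded message: hafcbdf

hafcbdf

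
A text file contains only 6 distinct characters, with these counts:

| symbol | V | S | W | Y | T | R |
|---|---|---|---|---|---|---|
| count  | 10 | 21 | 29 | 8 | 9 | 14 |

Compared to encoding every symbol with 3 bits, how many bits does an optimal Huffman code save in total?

Fixed-length: 3 bits × 91 symbols = 273 bits.
Huffman merges:
combine Y(8), T(9) → 17
combine V(10), R(14) → 24
combine 17, S(21) → 38
combine 24, W(29) → 53
combine 38, 53 → 91
Huffman total = 17 + 24 + 38 + 53 + 91 = 223 bits.
Saving = 273 − 223 = 50 bits.

50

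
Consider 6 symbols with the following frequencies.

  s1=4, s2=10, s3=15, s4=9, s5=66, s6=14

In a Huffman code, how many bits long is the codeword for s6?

3

Repeatedly merge the two smallest:
merge s1(4) and s4(9): 13
merge s2(10) and 13: 23
merge s6(14) and s3(15): 29
merge 23 and 29: 52
merge 52 and s5(66): 118
s6's leaf is at depth 3, giving a 3-bit codeword.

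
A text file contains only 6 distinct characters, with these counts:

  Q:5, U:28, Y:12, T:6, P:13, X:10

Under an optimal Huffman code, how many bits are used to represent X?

3

Repeatedly merge the two smallest:
merge Q(5) and T(6): 11
merge X(10) and 11: 21
merge Y(12) and P(13): 25
merge 21 and 25: 46
merge U(28) and 46: 74
The subtree containing X is merged 3 times, so code length = 3.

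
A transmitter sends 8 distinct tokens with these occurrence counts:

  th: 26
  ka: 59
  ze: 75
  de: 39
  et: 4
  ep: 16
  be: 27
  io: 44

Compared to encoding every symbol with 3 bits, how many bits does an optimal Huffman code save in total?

68

Fixed-length: 3 bits × 290 symbols = 870 bits.
Huffman merges:
et(4) + ep(16) → 20
20 + th(26) → 46
be(27) + de(39) → 66
io(44) + 46 → 90
ka(59) + 66 → 125
ze(75) + 90 → 165
125 + 165 → 290
Huffman total = 20 + 46 + 66 + 90 + 125 + 165 + 290 = 802 bits.
Saving = 870 − 802 = 68 bits.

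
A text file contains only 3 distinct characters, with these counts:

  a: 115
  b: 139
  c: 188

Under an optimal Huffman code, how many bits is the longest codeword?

Merge the two lowest-weight nodes at each step:
a(115) + b(139) → 254
c(188) + 254 → 442
Maximum depth reached is 2.

2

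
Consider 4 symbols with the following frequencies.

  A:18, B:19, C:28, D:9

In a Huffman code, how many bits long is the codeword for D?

Repeatedly merge the two smallest:
combine D(9), A(18) → 27
combine B(19), 27 → 46
combine C(28), 46 → 74
D sits 3 levels below the root, so its codeword is 3 bits.

3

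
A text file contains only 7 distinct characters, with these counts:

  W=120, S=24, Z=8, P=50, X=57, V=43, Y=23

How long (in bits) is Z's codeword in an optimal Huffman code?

Huffman merges, smallest pair first:
merge Z(8) and Y(23): 31
merge S(24) and 31: 55
merge V(43) and P(50): 93
merge 55 and X(57): 112
merge 93 and 112: 205
merge W(120) and 205: 325
The subtree containing Z is merged 5 times, so code length = 5.

5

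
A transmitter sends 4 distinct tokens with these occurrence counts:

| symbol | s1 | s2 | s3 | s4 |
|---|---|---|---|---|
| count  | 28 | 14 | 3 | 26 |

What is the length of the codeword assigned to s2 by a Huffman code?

Huffman merges, smallest pair first:
merge s3(3) and s2(14): 17
merge 17 and s4(26): 43
merge s1(28) and 43: 71
s2's leaf is at depth 3, giving a 3-bit codeword.

3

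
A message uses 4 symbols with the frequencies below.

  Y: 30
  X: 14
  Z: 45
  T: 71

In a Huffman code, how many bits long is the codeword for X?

3

Repeatedly merge the two smallest:
X(14) + Y(30) → 44
44 + Z(45) → 89
T(71) + 89 → 160
The subtree containing X is merged 3 times, so code length = 3.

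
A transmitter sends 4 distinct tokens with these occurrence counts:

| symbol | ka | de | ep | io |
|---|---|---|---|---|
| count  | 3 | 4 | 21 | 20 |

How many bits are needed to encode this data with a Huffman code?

Greedily combine the two least-frequent nodes:
ka(3) + de(4) → 7
7 + io(20) → 27
ep(21) + 27 → 48
The encoded length is the sum of every internal node's weight: 7 + 27 + 48 = 82 bits.

82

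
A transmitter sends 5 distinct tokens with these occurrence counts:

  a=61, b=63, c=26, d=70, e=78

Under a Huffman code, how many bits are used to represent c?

Build the tree from the bottom:
merge c(26) and a(61): 87
merge b(63) and d(70): 133
merge e(78) and 87: 165
merge 133 and 165: 298
c sits 3 levels below the root, so its codeword is 3 bits.

3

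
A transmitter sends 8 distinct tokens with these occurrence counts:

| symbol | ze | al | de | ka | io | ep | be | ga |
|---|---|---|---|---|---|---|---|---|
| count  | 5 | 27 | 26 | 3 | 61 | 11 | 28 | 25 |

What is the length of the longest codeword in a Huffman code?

5

Merge the two lowest-weight nodes at each step:
ka(3) + ze(5) → 8
8 + ep(11) → 19
19 + ga(25) → 44
de(26) + al(27) → 53
be(28) + 44 → 72
53 + io(61) → 114
72 + 114 → 186
Maximum depth reached is 5.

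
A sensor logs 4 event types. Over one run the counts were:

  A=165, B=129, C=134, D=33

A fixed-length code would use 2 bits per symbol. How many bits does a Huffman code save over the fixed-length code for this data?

3

Fixed-length: 2 bits × 461 symbols = 922 bits.
Huffman merges:
D(33) + B(129) → 162
C(134) + 162 → 296
A(165) + 296 → 461
Huffman total = 162 + 296 + 461 = 919 bits.
Saving = 922 − 919 = 3 bits.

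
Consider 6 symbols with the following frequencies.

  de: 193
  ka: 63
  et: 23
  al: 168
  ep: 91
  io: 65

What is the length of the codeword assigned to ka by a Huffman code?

4

Huffman merges, smallest pair first:
combine et(23), ka(63) → 86
combine io(65), 86 → 151
combine ep(91), 151 → 242
combine al(168), de(193) → 361
combine 242, 361 → 603
ka's leaf is at depth 4, giving a 4-bit codeword.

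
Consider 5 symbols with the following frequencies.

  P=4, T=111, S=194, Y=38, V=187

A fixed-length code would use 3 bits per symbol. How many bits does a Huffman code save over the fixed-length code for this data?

Fixed-length: 3 bits × 534 symbols = 1602 bits.
Huffman merges:
combine P(4), Y(38) → 42
combine 42, T(111) → 153
combine 153, V(187) → 340
combine S(194), 340 → 534
Huffman total = 42 + 153 + 340 + 534 = 1069 bits.
Saving = 1602 − 1069 = 533 bits.

533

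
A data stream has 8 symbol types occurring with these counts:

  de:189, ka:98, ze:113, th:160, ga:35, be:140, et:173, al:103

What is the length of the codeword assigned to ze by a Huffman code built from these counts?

3

Huffman merges, smallest pair first:
ga(35) + ka(98) → 133
al(103) + ze(113) → 216
133 + be(140) → 273
th(160) + et(173) → 333
de(189) + 216 → 405
273 + 333 → 606
405 + 606 → 1011
ze's leaf is at depth 3, giving a 3-bit codeword.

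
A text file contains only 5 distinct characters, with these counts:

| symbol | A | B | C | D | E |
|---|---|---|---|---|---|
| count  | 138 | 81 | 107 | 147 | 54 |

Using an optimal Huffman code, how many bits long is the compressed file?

Merge the two smallest weights repeatedly:
merge E(54) and B(81): 135
merge C(107) and 135: 242
merge A(138) and D(147): 285
merge 242 and 285: 527
Total encoded bits = sum of merged weights = 135 + 242 + 285 + 527 = 1189.

1189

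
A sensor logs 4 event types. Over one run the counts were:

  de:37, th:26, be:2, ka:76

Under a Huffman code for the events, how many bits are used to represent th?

Build the tree from the bottom:
merge be(2) and th(26): 28
merge 28 and de(37): 65
merge 65 and ka(76): 141
th's leaf is at depth 3, giving a 3-bit codeword.

3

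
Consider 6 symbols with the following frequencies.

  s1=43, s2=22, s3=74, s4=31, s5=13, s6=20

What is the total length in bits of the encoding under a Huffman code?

492

Build the Huffman tree bottom-up:
combine s5(13), s6(20) → 33
combine s2(22), s4(31) → 53
combine 33, s1(43) → 76
combine 53, s3(74) → 127
combine 76, 127 → 203
Each symbol's bit-cost is frequency × depth; summing gives 492 bits (equivalently 33 + 53 + 76 + 127 + 203).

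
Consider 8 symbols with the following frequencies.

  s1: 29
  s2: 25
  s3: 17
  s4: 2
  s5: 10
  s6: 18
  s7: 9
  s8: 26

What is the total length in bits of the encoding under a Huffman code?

385

Merge the two smallest weights repeatedly:
combine s4(2), s7(9) → 11
combine s5(10), 11 → 21
combine s3(17), s6(18) → 35
combine 21, s2(25) → 46
combine s8(26), s1(29) → 55
combine 35, 46 → 81
combine 55, 81 → 136
Each symbol's bit-cost is frequency × depth; summing gives 385 bits (equivalently 11 + 21 + 35 + 46 + 55 + 81 + 136).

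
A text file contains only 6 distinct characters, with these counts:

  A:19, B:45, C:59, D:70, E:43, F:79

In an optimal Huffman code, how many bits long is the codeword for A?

3

Build the tree from the bottom:
combine A(19), E(43) → 62
combine B(45), C(59) → 104
combine 62, D(70) → 132
combine F(79), 104 → 183
combine 132, 183 → 315
A sits 3 levels below the root, so its codeword is 3 bits.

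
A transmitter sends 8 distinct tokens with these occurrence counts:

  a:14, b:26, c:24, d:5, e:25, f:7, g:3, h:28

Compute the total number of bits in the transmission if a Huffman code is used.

365

Build the Huffman tree bottom-up:
merge g(3) and d(5): 8
merge f(7) and 8: 15
merge a(14) and 15: 29
merge c(24) and e(25): 49
merge b(26) and h(28): 54
merge 29 and 49: 78
merge 54 and 78: 132
Each symbol's bit-cost is frequency × depth; summing gives 365 bits (equivalently 8 + 15 + 29 + 49 + 54 + 78 + 132).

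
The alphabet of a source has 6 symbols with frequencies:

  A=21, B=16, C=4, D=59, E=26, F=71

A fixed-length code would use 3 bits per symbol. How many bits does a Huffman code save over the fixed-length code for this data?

Fixed-length: 3 bits × 197 symbols = 591 bits.
Huffman merges:
C(4) + B(16) → 20
20 + A(21) → 41
E(26) + 41 → 67
D(59) + 67 → 126
F(71) + 126 → 197
Huffman total = 20 + 41 + 67 + 126 + 197 = 451 bits.
Saving = 591 − 451 = 140 bits.

140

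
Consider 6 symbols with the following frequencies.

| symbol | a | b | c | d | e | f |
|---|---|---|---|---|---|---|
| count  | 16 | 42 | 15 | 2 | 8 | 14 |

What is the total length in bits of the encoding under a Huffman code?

Greedily combine the two least-frequent nodes:
combine d(2), e(8) → 10
combine 10, f(14) → 24
combine c(15), a(16) → 31
combine 24, 31 → 55
combine b(42), 55 → 97
Each symbol's bit-cost is frequency × depth; summing gives 217 bits (equivalently 10 + 24 + 31 + 55 + 97).

217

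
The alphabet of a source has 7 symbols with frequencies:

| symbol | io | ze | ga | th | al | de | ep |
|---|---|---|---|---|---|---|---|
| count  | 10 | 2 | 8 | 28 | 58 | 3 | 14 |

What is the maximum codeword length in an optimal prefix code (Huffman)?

6

Merge the two lowest-weight nodes at each step:
combine ze(2), de(3) → 5
combine 5, ga(8) → 13
combine io(10), 13 → 23
combine ep(14), 23 → 37
combine th(28), 37 → 65
combine al(58), 65 → 123
The rarest symbols sit at the bottom; the longest codeword is 6 bits.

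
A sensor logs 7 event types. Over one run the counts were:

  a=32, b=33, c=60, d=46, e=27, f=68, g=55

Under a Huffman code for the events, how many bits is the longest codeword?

Merge the two lowest-weight nodes at each step:
combine e(27), a(32) → 59
combine b(33), d(46) → 79
combine g(55), 59 → 114
combine c(60), f(68) → 128
combine 79, 114 → 193
combine 128, 193 → 321
The first pair merged (e, a) ends up deepest, at depth 4.

4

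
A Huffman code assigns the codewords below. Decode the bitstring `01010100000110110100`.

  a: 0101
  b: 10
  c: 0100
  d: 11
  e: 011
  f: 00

Read left to right; each codeword is recognised as soon as it completes (prefix code):
  0101→a | 0100→c | 00→f | 011→e | 011→e | 0100→c
Decoded message: acfeec

acfeec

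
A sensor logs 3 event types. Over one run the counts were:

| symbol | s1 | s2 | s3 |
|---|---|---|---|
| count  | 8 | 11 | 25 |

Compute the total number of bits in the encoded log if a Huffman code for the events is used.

Merge the two smallest weights repeatedly:
combine s1(8), s2(11) → 19
combine 19, s3(25) → 44
Each symbol's bit-cost is frequency × depth; summing gives 63 bits (equivalently 19 + 44).

63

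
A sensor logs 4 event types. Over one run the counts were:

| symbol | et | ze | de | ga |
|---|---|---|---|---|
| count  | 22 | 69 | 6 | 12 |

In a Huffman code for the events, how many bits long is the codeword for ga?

Build the tree from the bottom:
merge de(6) and ga(12): 18
merge 18 and et(22): 40
merge 40 and ze(69): 109
ga sits 3 levels below the root, so its codeword is 3 bits.

3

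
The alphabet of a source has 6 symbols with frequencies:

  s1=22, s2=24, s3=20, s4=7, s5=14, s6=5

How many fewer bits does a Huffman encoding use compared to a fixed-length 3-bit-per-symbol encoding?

54

Fixed-length: 3 bits × 92 symbols = 276 bits.
Huffman merges:
combine s6(5), s4(7) → 12
combine 12, s5(14) → 26
combine s3(20), s1(22) → 42
combine s2(24), 26 → 50
combine 42, 50 → 92
Huffman total = 12 + 26 + 42 + 50 + 92 = 222 bits.
Saving = 276 − 222 = 54 bits.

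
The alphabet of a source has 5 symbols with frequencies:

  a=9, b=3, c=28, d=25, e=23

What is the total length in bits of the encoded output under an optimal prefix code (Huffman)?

Merge the two smallest weights repeatedly:
combine b(3), a(9) → 12
combine 12, e(23) → 35
combine d(25), c(28) → 53
combine 35, 53 → 88
Each symbol's bit-cost is frequency × depth; summing gives 188 bits (equivalently 12 + 35 + 53 + 88).

188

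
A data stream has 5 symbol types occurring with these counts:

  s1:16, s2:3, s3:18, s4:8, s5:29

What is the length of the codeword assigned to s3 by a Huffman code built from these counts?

Huffman merges, smallest pair first:
merge s2(3) and s4(8): 11
merge 11 and s1(16): 27
merge s3(18) and 27: 45
merge s5(29) and 45: 74
The subtree containing s3 is merged 2 times, so code length = 2.

2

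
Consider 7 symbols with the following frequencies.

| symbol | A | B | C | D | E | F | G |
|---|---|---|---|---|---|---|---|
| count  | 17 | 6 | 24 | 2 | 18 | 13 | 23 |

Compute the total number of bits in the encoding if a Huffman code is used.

Greedily combine the two least-frequent nodes:
combine D(2), B(6) → 8
combine 8, F(13) → 21
combine A(17), E(18) → 35
combine 21, G(23) → 44
combine C(24), 35 → 59
combine 44, 59 → 103
Each symbol's bit-cost is frequency × depth; summing gives 270 bits (equivalently 8 + 21 + 35 + 44 + 59 + 103).

270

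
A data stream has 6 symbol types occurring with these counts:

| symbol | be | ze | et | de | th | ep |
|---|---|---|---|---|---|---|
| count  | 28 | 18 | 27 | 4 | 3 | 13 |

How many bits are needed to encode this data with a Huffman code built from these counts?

213

Build the Huffman tree bottom-up:
th(3) + de(4) → 7
7 + ep(13) → 20
ze(18) + 20 → 38
et(27) + be(28) → 55
38 + 55 → 93
Total encoded bits = sum of merged weights = 7 + 20 + 38 + 55 + 93 = 213.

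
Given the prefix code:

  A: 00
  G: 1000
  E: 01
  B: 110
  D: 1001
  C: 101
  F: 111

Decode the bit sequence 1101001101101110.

Read left to right; each codeword is recognised as soon as it completes (prefix code):
  110→B | 1001→D | 101→C | 101→C | 110→B
Decoded message: BDCCB

BDCCB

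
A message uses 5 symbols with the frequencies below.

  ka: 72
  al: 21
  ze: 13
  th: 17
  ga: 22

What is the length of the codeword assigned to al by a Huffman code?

3

Repeatedly merge the two smallest:
ze(13) + th(17) → 30
al(21) + ga(22) → 43
30 + 43 → 73
ka(72) + 73 → 145
The subtree containing al is merged 3 times, so code length = 3.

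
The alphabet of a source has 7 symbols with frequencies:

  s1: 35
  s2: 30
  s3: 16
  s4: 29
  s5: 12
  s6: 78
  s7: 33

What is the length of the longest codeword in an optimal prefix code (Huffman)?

Merge the two lowest-weight nodes at each step:
combine s5(12), s3(16) → 28
combine 28, s4(29) → 57
combine s2(30), s7(33) → 63
combine s1(35), 57 → 92
combine 63, s6(78) → 141
combine 92, 141 → 233
The first pair merged (s5, s3) ends up deepest, at depth 4.

4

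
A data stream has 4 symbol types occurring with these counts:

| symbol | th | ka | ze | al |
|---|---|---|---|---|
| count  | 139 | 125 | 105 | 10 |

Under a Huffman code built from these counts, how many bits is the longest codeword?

3

Merge the two lowest-weight nodes at each step:
al(10) + ze(105) → 115
115 + ka(125) → 240
th(139) + 240 → 379
The first pair merged (al, ze) ends up deepest, at depth 3.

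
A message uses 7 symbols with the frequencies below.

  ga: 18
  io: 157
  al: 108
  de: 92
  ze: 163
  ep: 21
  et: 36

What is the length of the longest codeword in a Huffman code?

Merge the two lowest-weight nodes at each step:
merge ga(18) and ep(21): 39
merge et(36) and 39: 75
merge 75 and de(92): 167
merge al(108) and io(157): 265
merge ze(163) and 167: 330
merge 265 and 330: 595
Maximum depth reached is 5.

5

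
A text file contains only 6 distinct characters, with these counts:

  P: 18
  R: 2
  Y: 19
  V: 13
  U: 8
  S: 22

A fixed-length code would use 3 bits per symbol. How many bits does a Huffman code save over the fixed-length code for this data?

49

Fixed-length: 3 bits × 82 symbols = 246 bits.
Huffman merges:
merge R(2) and U(8): 10
merge 10 and V(13): 23
merge P(18) and Y(19): 37
merge S(22) and 23: 45
merge 37 and 45: 82
Huffman total = 10 + 23 + 37 + 45 + 82 = 197 bits.
Saving = 246 − 197 = 49 bits.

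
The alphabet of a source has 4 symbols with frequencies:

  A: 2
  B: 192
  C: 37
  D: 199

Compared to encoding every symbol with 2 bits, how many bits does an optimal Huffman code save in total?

160

Fixed-length: 2 bits × 430 symbols = 860 bits.
Huffman merges:
A(2) + C(37) → 39
39 + B(192) → 231
D(199) + 231 → 430
Huffman total = 39 + 231 + 430 = 700 bits.
Saving = 860 − 700 = 160 bits.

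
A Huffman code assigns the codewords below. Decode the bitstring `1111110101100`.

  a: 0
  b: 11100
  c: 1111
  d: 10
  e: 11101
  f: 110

cfdfa

Read left to right; each codeword is recognised as soon as it completes (prefix code):
  1111→c | 110→f | 10→d | 110→f | 0→a
Decoded message: cfdfa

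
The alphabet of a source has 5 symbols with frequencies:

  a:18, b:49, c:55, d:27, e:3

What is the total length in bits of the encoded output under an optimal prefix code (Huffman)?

Merge the two smallest weights repeatedly:
combine e(3), a(18) → 21
combine 21, d(27) → 48
combine 48, b(49) → 97
combine c(55), 97 → 152
Each symbol's bit-cost is frequency × depth; summing gives 318 bits (equivalently 21 + 48 + 97 + 152).

318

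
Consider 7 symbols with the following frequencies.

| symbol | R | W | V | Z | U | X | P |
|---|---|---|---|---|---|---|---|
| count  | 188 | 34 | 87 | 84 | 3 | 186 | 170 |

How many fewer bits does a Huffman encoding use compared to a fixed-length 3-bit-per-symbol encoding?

Fixed-length: 3 bits × 752 symbols = 2256 bits.
Huffman merges:
combine U(3), W(34) → 37
combine 37, Z(84) → 121
combine V(87), 121 → 208
combine P(170), X(186) → 356
combine R(188), 208 → 396
combine 356, 396 → 752
Huffman total = 37 + 121 + 208 + 356 + 396 + 752 = 1870 bits.
Saving = 2256 − 1870 = 386 bits.

386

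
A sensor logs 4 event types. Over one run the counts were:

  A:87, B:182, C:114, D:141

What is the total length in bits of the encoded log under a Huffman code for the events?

1048

Merge the two smallest weights repeatedly:
A(87) + C(114) → 201
D(141) + B(182) → 323
201 + 323 → 524
Each symbol's bit-cost is frequency × depth; summing gives 1048 bits (equivalently 201 + 323 + 524).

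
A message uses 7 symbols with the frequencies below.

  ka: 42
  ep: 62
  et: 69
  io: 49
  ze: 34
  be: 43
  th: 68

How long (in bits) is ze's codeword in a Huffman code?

Repeatedly merge the two smallest:
combine ze(34), ka(42) → 76
combine be(43), io(49) → 92
combine ep(62), th(68) → 130
combine et(69), 76 → 145
combine 92, 130 → 222
combine 145, 222 → 367
The subtree containing ze is merged 3 times, so code length = 3.

3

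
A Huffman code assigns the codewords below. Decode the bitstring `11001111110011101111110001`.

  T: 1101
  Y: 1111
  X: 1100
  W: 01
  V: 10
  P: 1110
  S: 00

Read left to right; each codeword is recognised as soon as it completes (prefix code):
  1100→X | 1111→Y | 1100→X | 1110→P | 1111→Y | 1100→X | 01→W
Decoded message: XYXPYXW

XYXPYXW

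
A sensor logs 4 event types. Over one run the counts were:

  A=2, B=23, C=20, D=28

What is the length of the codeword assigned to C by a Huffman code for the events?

3

Build the tree from the bottom:
A(2) + C(20) → 22
22 + B(23) → 45
D(28) + 45 → 73
C sits 3 levels below the root, so its codeword is 3 bits.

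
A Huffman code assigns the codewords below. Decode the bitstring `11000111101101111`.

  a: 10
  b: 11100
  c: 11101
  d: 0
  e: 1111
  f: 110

Read left to right; each codeword is recognised as soon as it completes (prefix code):
  110→f | 0→d | 0→d | 1111→e | 0→d | 110→f | 1111→e
Decoded message: fddedfe

fddedfe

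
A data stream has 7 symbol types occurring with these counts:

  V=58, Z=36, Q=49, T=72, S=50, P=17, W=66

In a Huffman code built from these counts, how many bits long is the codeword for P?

4

Huffman merges, smallest pair first:
P(17) + Z(36) → 53
Q(49) + S(50) → 99
53 + V(58) → 111
W(66) + T(72) → 138
99 + 111 → 210
138 + 210 → 348
P's leaf is at depth 4, giving a 4-bit codeword.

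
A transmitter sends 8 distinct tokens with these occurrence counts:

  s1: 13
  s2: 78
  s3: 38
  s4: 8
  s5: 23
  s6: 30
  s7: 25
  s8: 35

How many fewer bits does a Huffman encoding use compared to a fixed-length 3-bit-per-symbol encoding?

57

Fixed-length: 3 bits × 250 symbols = 750 bits.
Huffman merges:
combine s4(8), s1(13) → 21
combine 21, s5(23) → 44
combine s7(25), s6(30) → 55
combine s8(35), s3(38) → 73
combine 44, 55 → 99
combine 73, s2(78) → 151
combine 99, 151 → 250
Huffman total = 21 + 44 + 55 + 73 + 99 + 151 + 250 = 693 bits.
Saving = 750 − 693 = 57 bits.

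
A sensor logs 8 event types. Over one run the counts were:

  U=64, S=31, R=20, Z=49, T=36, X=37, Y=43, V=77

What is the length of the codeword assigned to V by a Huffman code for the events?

2

Repeatedly merge the two smallest:
R(20) + S(31) → 51
T(36) + X(37) → 73
Y(43) + Z(49) → 92
51 + U(64) → 115
73 + V(77) → 150
92 + 115 → 207
150 + 207 → 357
The subtree containing V is merged 2 times, so code length = 2.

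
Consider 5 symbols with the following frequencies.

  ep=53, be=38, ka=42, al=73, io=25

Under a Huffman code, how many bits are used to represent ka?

Repeatedly merge the two smallest:
io(25) + be(38) → 63
ka(42) + ep(53) → 95
63 + al(73) → 136
95 + 136 → 231
ka's leaf is at depth 2, giving a 2-bit codeword.

2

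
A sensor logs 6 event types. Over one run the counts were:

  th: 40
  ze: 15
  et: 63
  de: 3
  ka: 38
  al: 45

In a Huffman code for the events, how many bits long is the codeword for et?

Huffman merges, smallest pair first:
merge de(3) and ze(15): 18
merge 18 and ka(38): 56
merge th(40) and al(45): 85
merge 56 and et(63): 119
merge 85 and 119: 204
The subtree containing et is merged 2 times, so code length = 2.

2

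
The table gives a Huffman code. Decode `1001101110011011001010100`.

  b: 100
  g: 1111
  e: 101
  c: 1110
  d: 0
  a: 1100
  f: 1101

bfafbedb

Read left to right; each codeword is recognised as soon as it completes (prefix code):
  100→b | 1101→f | 1100→a | 1101→f | 100→b | 101→e | 0→d | 100→b
Decoded message: bfafbedb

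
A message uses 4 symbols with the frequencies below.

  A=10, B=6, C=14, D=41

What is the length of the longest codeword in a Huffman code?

Merge the two lowest-weight nodes at each step:
merge B(6) and A(10): 16
merge C(14) and 16: 30
merge 30 and D(41): 71
The rarest symbols sit at the bottom; the longest codeword is 3 bits.

3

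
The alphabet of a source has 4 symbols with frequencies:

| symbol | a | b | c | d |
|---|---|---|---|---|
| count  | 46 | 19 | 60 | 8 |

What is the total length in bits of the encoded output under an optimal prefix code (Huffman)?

233

Merge the two smallest weights repeatedly:
combine d(8), b(19) → 27
combine 27, a(46) → 73
combine c(60), 73 → 133
The encoded length is the sum of every internal node's weight: 27 + 73 + 133 = 233 bits.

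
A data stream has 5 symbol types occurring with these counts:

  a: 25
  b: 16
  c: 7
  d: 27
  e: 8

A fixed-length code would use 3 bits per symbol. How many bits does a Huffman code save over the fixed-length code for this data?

Fixed-length: 3 bits × 83 symbols = 249 bits.
Huffman merges:
merge c(7) and e(8): 15
merge 15 and b(16): 31
merge a(25) and d(27): 52
merge 31 and 52: 83
Huffman total = 15 + 31 + 52 + 83 = 181 bits.
Saving = 249 − 181 = 68 bits.

68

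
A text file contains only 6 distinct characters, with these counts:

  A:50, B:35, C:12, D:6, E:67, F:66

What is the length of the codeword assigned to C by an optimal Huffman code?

Build the tree from the bottom:
merge D(6) and C(12): 18
merge 18 and B(35): 53
merge A(50) and 53: 103
merge F(66) and E(67): 133
merge 103 and 133: 236
The subtree containing C is merged 4 times, so code length = 4.

4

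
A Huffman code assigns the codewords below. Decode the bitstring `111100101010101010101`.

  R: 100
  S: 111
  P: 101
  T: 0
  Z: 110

Read left to right; each codeword is recognised as soon as it completes (prefix code):
  111→S | 100→R | 101→P | 0→T | 101→P | 0→T | 101→P | 0→T | 101→P
Decoded message: SRPTPTPTP

SRPTPTPTP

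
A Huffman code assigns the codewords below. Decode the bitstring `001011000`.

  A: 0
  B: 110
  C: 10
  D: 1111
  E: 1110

Read left to right; each codeword is recognised as soon as it completes (prefix code):
  0→A | 0→A | 10→C | 110→B | 0→A | 0→A
Decoded message: AACBAA

AACBAA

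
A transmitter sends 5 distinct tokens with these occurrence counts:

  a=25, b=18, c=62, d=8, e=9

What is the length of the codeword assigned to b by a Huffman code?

3

Repeatedly merge the two smallest:
d(8) + e(9) → 17
17 + b(18) → 35
a(25) + 35 → 60
60 + c(62) → 122
The subtree containing b is merged 3 times, so code length = 3.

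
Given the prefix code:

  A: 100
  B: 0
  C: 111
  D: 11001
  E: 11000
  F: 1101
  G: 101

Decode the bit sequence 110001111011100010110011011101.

Read left to right; each codeword is recognised as soon as it completes (prefix code):
  11000→E | 111→C | 101→G | 11000→E | 101→G | 100→A | 1101→F | 1101→F
Decoded message: ECGEGAFF

ECGEGAFF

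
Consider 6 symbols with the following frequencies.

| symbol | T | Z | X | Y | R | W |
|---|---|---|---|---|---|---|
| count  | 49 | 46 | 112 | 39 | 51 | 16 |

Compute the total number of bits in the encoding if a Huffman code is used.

770

Greedily combine the two least-frequent nodes:
combine W(16), Y(39) → 55
combine Z(46), T(49) → 95
combine R(51), 55 → 106
combine 95, 106 → 201
combine X(112), 201 → 313
Total encoded bits = sum of merged weights = 55 + 95 + 106 + 201 + 313 = 770.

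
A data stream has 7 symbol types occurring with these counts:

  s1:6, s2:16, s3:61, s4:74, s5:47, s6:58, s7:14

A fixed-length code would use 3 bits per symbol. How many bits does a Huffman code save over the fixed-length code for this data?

137

Fixed-length: 3 bits × 276 symbols = 828 bits.
Huffman merges:
combine s1(6), s7(14) → 20
combine s2(16), 20 → 36
combine 36, s5(47) → 83
combine s6(58), s3(61) → 119
combine s4(74), 83 → 157
combine 119, 157 → 276
Huffman total = 20 + 36 + 83 + 119 + 157 + 276 = 691 bits.
Saving = 828 − 691 = 137 bits.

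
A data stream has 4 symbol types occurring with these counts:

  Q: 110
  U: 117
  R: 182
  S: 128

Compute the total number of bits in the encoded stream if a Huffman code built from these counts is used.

Greedily combine the two least-frequent nodes:
Q(110) + U(117) → 227
S(128) + R(182) → 310
227 + 310 → 537
The encoded length is the sum of every internal node's weight: 227 + 310 + 537 = 1074 bits.

1074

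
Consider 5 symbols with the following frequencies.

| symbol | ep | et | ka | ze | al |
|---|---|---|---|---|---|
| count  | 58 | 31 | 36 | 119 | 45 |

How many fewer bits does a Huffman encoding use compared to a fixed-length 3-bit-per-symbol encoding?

Fixed-length: 3 bits × 289 symbols = 867 bits.
Huffman merges:
combine et(31), ka(36) → 67
combine al(45), ep(58) → 103
combine 67, 103 → 170
combine ze(119), 170 → 289
Huffman total = 67 + 103 + 170 + 289 = 629 bits.
Saving = 867 − 629 = 238 bits.

238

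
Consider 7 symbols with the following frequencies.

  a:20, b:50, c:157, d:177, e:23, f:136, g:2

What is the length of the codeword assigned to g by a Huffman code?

Build the tree from the bottom:
g(2) + a(20) → 22
22 + e(23) → 45
45 + b(50) → 95
95 + f(136) → 231
c(157) + d(177) → 334
231 + 334 → 565
g sits 5 levels below the root, so its codeword is 5 bits.

5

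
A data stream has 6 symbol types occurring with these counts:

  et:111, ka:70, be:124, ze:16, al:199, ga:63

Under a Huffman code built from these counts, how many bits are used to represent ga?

Repeatedly merge the two smallest:
merge ze(16) and ga(63): 79
merge ka(70) and 79: 149
merge et(111) and be(124): 235
merge 149 and al(199): 348
merge 235 and 348: 583
The subtree containing ga is merged 4 times, so code length = 4.

4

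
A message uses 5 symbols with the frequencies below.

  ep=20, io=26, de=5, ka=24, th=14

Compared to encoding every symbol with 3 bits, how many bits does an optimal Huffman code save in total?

Fixed-length: 3 bits × 89 symbols = 267 bits.
Huffman merges:
merge de(5) and th(14): 19
merge 19 and ep(20): 39
merge ka(24) and io(26): 50
merge 39 and 50: 89
Huffman total = 19 + 39 + 50 + 89 = 197 bits.
Saving = 267 − 197 = 70 bits.

70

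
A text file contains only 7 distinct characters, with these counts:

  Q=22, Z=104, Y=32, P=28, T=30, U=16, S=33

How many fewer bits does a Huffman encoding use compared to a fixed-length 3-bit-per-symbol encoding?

Fixed-length: 3 bits × 265 symbols = 795 bits.
Huffman merges:
combine U(16), Q(22) → 38
combine P(28), T(30) → 58
combine Y(32), S(33) → 65
combine 38, 58 → 96
combine 65, 96 → 161
combine Z(104), 161 → 265
Huffman total = 38 + 58 + 65 + 96 + 161 + 265 = 683 bits.
Saving = 795 − 683 = 112 bits.

112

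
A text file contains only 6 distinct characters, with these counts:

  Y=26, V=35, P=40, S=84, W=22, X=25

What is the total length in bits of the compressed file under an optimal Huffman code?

Build the Huffman tree bottom-up:
combine W(22), X(25) → 47
combine Y(26), V(35) → 61
combine P(40), 47 → 87
combine 61, S(84) → 145
combine 87, 145 → 232
The encoded length is the sum of every internal node's weight: 47 + 61 + 87 + 145 + 232 = 572 bits.

572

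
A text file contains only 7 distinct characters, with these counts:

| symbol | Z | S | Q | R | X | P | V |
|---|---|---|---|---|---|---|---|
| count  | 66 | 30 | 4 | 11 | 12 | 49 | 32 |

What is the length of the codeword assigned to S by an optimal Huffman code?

Huffman merges, smallest pair first:
merge Q(4) and R(11): 15
merge X(12) and 15: 27
merge 27 and S(30): 57
merge V(32) and P(49): 81
merge 57 and Z(66): 123
merge 81 and 123: 204
S sits 3 levels below the root, so its codeword is 3 bits.

3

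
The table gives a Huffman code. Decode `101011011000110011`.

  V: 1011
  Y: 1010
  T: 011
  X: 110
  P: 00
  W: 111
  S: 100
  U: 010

YXXPXT

Read left to right; each codeword is recognised as soon as it completes (prefix code):
  1010→Y | 110→X | 110→X | 00→P | 110→X | 011→T
Decoded message: YXXPXT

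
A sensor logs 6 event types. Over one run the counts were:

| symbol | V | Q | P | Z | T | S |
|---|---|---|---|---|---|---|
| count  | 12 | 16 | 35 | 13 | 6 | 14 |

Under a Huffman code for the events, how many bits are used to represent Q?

Huffman merges, smallest pair first:
T(6) + V(12) → 18
Z(13) + S(14) → 27
Q(16) + 18 → 34
27 + 34 → 61
P(35) + 61 → 96
Q's leaf is at depth 3, giving a 3-bit codeword.

3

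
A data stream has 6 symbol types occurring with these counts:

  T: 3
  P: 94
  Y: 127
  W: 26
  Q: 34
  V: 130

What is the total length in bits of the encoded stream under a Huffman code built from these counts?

920

Build the Huffman tree bottom-up:
T(3) + W(26) → 29
29 + Q(34) → 63
63 + P(94) → 157
Y(127) + V(130) → 257
157 + 257 → 414
Total encoded bits = sum of merged weights = 29 + 63 + 157 + 257 + 414 = 920.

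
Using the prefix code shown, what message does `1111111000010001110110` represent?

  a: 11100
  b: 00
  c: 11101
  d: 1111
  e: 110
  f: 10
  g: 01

dabfbcf

Read left to right; each codeword is recognised as soon as it completes (prefix code):
  1111→d | 11100→a | 00→b | 10→f | 00→b | 11101→c | 10→f
Decoded message: dabfbcf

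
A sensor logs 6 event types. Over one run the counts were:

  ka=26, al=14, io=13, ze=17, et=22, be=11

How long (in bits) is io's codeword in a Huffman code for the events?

Build the tree from the bottom:
combine be(11), io(13) → 24
combine al(14), ze(17) → 31
combine et(22), 24 → 46
combine ka(26), 31 → 57
combine 46, 57 → 103
The subtree containing io is merged 3 times, so code length = 3.

3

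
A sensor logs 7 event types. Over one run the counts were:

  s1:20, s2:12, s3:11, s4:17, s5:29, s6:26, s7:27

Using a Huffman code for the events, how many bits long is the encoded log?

393

Build the Huffman tree bottom-up:
merge s3(11) and s2(12): 23
merge s4(17) and s1(20): 37
merge 23 and s6(26): 49
merge s7(27) and s5(29): 56
merge 37 and 49: 86
merge 56 and 86: 142
Each symbol's bit-cost is frequency × depth; summing gives 393 bits (equivalently 23 + 37 + 49 + 56 + 86 + 142).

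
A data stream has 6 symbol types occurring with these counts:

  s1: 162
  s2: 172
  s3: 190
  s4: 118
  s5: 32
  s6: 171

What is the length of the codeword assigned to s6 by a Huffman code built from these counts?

2

Build the tree from the bottom:
s5(32) + s4(118) → 150
150 + s1(162) → 312
s6(171) + s2(172) → 343
s3(190) + 312 → 502
343 + 502 → 845
s6's leaf is at depth 2, giving a 2-bit codeword.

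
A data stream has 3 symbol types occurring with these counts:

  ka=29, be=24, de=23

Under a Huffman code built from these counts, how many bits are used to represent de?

2

Repeatedly merge the two smallest:
de(23) + be(24) → 47
ka(29) + 47 → 76
de sits 2 levels below the root, so its codeword is 2 bits.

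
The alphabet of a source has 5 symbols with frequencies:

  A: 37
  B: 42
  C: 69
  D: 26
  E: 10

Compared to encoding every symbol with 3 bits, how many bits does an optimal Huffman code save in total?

148

Fixed-length: 3 bits × 184 symbols = 552 bits.
Huffman merges:
E(10) + D(26) → 36
36 + A(37) → 73
B(42) + C(69) → 111
73 + 111 → 184
Huffman total = 36 + 73 + 111 + 184 = 404 bits.
Saving = 552 − 404 = 148 bits.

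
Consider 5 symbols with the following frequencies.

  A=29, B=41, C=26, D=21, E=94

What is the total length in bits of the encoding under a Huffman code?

445

Merge the two smallest weights repeatedly:
merge D(21) and C(26): 47
merge A(29) and B(41): 70
merge 47 and 70: 117
merge E(94) and 117: 211
Total encoded bits = sum of merged weights = 47 + 70 + 117 + 211 = 445.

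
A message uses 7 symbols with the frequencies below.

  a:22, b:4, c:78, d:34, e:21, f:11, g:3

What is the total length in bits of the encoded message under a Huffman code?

Build the Huffman tree bottom-up:
merge g(3) and b(4): 7
merge 7 and f(11): 18
merge 18 and e(21): 39
merge a(22) and d(34): 56
merge 39 and 56: 95
merge c(78) and 95: 173
The encoded length is the sum of every internal node's weight: 7 + 18 + 39 + 56 + 95 + 173 = 388 bits.

388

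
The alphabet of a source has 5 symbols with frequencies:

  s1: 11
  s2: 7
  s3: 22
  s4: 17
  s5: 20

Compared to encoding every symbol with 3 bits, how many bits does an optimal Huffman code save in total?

59

Fixed-length: 3 bits × 77 symbols = 231 bits.
Huffman merges:
merge s2(7) and s1(11): 18
merge s4(17) and 18: 35
merge s5(20) and s3(22): 42
merge 35 and 42: 77
Huffman total = 18 + 35 + 42 + 77 = 172 bits.
Saving = 231 − 172 = 59 bits.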